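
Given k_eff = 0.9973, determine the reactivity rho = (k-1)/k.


rho = (k_eff - 1) / k_eff
rho = (0.9973 - 1) / 0.9973
rho = -0.0027073

-0.0027073


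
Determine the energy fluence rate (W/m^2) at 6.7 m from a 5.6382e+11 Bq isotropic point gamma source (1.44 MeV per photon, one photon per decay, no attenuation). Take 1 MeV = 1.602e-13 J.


psi = A * E * 1.602e-13 / (4*pi*r^2)
psi = 5.6382e+11 * 1.44 * 1.602e-13 / (4*pi*6.7^2)
psi = 2.3057e-04 W/m^2

2.3057e-04


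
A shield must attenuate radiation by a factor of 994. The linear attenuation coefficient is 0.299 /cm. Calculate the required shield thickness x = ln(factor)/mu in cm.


x = ln(factor) / mu
x = ln(994) / 0.299
x = 23.083 cm

23.083


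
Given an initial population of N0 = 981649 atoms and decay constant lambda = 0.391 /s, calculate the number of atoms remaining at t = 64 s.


N = N0 * exp(-lambda * t)
N = 981649 * exp(-0.391 * 64)
N = 1.3310e-05

1.3310e-05


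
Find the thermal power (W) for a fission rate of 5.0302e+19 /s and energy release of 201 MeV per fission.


P = fission_rate * E_MeV * 1.602e-13
P = 5.0302e+19 * 201 * 1.602e-13
P = 1.6197e+09 W

1.6197e+09


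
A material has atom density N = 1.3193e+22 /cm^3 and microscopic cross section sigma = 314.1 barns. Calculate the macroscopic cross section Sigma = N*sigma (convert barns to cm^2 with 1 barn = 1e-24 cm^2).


Sigma = N * sigma_barns * 1e-24
Sigma = 1.3193e+22 * 314.1 * 1e-24
Sigma = 4.1439 /cm

4.1439


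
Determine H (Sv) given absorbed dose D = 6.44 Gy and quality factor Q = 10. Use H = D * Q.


H = D * Q
H = 6.44 * 10
H = 64.400 Sv

64.400


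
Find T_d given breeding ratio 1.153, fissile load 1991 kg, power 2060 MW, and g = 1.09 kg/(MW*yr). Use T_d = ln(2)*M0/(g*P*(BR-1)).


Breeding gain G = BR - 1 = 1.153 - 1 = 0.153
Fissile production rate = g * P * G = 1.09 * 2060 * 0.153 = 343.5462 kg/yr
T_d = ln(2) * M0 / (g * P * G)
T_d = ln(2) * 1991 / 343.5462 = 4.0171 yr

4.0171


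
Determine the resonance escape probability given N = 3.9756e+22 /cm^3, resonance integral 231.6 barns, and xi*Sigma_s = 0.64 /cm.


p = exp(-N * I * 1e-24 / (xi*Sigma_s))
p = exp(-3.9756e+22 * 231.6 * 1e-24 / 0.64)
p = 5.6485e-07

5.6485e-07


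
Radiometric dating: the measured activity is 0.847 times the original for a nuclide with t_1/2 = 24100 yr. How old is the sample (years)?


lambda = ln(2) / t_half = ln(2) / 24100 = 2.876129e-05 /yr
t = -ln(A/A0) / lambda
t = -ln(0.847) / 2.876129e-05
t = 5773.5 yr

5773.5


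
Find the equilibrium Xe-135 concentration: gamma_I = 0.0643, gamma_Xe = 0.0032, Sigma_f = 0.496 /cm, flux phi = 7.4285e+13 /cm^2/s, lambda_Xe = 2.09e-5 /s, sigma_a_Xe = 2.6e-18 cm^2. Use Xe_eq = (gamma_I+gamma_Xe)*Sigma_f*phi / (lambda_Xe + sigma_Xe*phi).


Xe_eq = (gamma_I + gamma_Xe) * Sigma_f * phi / (lambda_Xe + sigma_Xe * phi)
Numerator = (0.0643 + 0.0032) * 0.496 * 7.4285e+13 = 2.487062e+12
Denominator = 2.09e-5 + 2.6e-18 * 7.4285e+13 = 2.140410e-04
Xe_eq = 2.487062e+12 / 2.140410e-04 = 1.1620e+16 /cm^3

1.1620e+16


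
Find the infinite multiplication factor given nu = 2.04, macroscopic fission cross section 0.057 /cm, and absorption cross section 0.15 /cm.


k_inf = nu * Sigma_f / Sigma_a
k_inf = 2.04 * 0.057 / 0.15
k_inf = 0.77520

0.77520


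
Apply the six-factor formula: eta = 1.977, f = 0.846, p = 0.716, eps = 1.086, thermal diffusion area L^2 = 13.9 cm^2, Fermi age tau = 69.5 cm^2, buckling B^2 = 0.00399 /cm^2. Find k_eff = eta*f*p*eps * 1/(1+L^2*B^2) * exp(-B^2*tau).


k_inf = eta*f*p*eps = 1.977*0.846*0.716*1.086 = 1.300529
P_TNL = 1/(1 + L^2*B^2) = 1/(1 + 13.9*0.00399) = 0.9474533
P_FNL = exp(-B^2*tau) = exp(-0.00399*69.5) = 0.7578233
k_eff = k_inf * P_TNL * P_FNL = 1.300529 * 0.9474533 * 0.7578233
k_eff = 0.93378

0.93378


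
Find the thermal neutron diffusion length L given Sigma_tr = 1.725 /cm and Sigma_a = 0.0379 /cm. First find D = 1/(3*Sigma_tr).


D = 1 / (3 * Sigma_tr) = 1 / (3 * 1.725) = 0.1932367 cm
L = sqrt(D / Sigma_a)
L = sqrt(0.1932367 / 0.0379)
L = 2.2580 cm

2.2580


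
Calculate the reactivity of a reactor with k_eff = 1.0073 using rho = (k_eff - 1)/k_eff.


rho = (k_eff - 1) / k_eff
rho = (1.0073 - 1) / 1.0073
rho = 0.0072471

0.0072471


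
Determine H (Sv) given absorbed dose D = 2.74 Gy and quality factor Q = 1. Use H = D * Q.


H = D * Q
H = 2.74 * 1
H = 2.7400 Sv

2.7400


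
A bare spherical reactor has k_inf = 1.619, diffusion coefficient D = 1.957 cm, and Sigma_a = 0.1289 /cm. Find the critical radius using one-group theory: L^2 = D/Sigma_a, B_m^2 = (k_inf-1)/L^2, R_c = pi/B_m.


L^2 = D / Sigma_a = 1.957 / 0.1289 = 15.18231 cm^2
B_m^2 = (k_inf - 1) / L^2 = (1.619 - 1) / 15.18231 = 0.04077113 /cm^2
For a bare sphere: B_g = pi/R, so R_c = pi / sqrt(B_m^2)
R_c = pi / sqrt(0.04077113) = 15.559 cm

15.559


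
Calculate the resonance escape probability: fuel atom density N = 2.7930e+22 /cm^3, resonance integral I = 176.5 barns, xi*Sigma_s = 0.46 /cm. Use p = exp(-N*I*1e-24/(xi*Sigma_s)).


p = exp(-N * I * 1e-24 / (xi*Sigma_s))
p = exp(-2.7930e+22 * 176.5 * 1e-24 / 0.46)
p = 2.2173e-05

2.2173e-05


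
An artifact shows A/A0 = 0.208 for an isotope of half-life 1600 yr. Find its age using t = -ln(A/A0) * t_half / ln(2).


lambda = ln(2) / t_half = ln(2) / 1600 = 4.332170e-04 /yr
t = -ln(A/A0) / lambda
t = -ln(0.208) / 4.332170e-04
t = 3624.6 yr

3624.6


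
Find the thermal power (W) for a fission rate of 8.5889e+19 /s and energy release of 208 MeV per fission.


P = fission_rate * E_MeV * 1.602e-13
P = 8.5889e+19 * 208 * 1.602e-13
P = 2.8620e+09 W

2.8620e+09


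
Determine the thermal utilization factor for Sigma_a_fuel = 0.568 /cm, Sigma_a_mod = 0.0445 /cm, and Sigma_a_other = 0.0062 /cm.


f = Sigma_a_fuel / (Sigma_a_fuel + Sigma_a_mod + Sigma_a_other)
f = 0.568 / (0.568 + 0.0445 + 0.0062)
f = 0.91805

0.91805


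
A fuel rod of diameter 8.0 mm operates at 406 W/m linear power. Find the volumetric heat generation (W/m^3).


r = D / 2 / 1000 = 8.0 / 2 / 1000 = 0.004 m
q''' = q' / (pi * r^2)
q''' = 406 / (pi * 0.004^2)
q''' = 8.0771e+06 W/m^3

8.0771e+06


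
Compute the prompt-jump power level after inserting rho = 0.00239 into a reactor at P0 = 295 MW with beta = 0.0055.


P1/P0 = beta / (beta - rho)
P1/P0 = 0.0055 / (0.0055 - 0.00239) = 1.768489
P1 = 295 * 1.768489 = 521.70 MW

521.70


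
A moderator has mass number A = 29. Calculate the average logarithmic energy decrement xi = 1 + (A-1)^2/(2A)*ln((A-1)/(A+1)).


xi = 1 + (A-1)^2/(2A) * ln((A-1)/(A+1))
xi = 1 + (29-1)^2/(2*29) * ln((29-1)/(29 +1))
xi = 0.067407

0.067407


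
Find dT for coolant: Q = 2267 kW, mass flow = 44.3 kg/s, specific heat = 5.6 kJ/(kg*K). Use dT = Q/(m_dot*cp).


dT = Q / (m_dot * cp)
dT = 2267 / (44.3 * 5.6)
dT = 9.1382 C

9.1382


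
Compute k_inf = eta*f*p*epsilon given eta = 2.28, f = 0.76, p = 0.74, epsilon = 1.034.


k_inf = eta * f * p * epsilon
k_inf = 2.28 * 0.76 * 0.74 * 1.034
k_inf = 1.3259

1.3259


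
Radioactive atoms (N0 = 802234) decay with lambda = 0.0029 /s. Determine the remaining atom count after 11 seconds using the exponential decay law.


N = N0 * exp(-lambda * t)
N = 802234 * exp(-0.0029 * 11)
N = 777047

777047


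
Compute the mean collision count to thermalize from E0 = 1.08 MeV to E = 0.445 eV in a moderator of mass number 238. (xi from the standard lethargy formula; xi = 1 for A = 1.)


xi = 1 + (A-1)^2/(2A)*ln((A-1)/(A+1)) = 0.008379872 (for A = 238)
n = ln(E0/E) / xi
n = ln(1.08e6 / 0.445) / 0.008379872
n = ln(2.426966e+06) / 0.008379872 = 1754.5

1754.5


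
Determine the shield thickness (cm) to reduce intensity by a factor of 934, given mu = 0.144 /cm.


x = ln(factor) / mu
x = ln(934) / 0.144
x = 47.496 cm

47.496


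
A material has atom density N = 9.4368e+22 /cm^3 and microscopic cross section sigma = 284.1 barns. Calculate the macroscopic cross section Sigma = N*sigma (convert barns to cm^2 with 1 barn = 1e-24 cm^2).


Sigma = N * sigma_barns * 1e-24
Sigma = 9.4368e+22 * 284.1 * 1e-24
Sigma = 26.810 /cm

26.810


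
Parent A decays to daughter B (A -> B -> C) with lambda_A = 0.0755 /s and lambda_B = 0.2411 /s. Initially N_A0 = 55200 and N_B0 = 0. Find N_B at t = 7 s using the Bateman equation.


N_B(t) = lambda_A * N_A0 / (lambda_B - lambda_A) * [exp(-lambda_A*t) - exp(-lambda_B*t)]
exp(-0.0755*7) = 0.5894885; exp(-0.2411*7) = 0.1849444
N_B = 0.0755 * 55200 / (0.2411 - 0.0755) * (0.5894885 - 0.1849444)
N_B = 10181

10181


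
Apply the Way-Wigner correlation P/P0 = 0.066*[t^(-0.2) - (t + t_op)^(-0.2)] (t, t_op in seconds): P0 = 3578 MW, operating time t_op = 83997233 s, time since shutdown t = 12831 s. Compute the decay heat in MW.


P/P0 = 0.066 * [t^(-0.2) - (t + t_op)^(-0.2)]
P/P0 = 0.066 * [12831^(-0.2) - (12831 + 83997233)^(-0.2)]
P/P0 = 0.066 * [0.1507814 - 0.02600960] = 0.008234939
P = 3578 * 0.008234939 = 29.465 MW

29.465


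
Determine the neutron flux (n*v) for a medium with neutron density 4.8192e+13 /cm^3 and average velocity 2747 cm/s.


phi = n * v
phi = 4.8192e+13 * 2747
phi = 1.3238e+17 /cm^2/s

1.3238e+17


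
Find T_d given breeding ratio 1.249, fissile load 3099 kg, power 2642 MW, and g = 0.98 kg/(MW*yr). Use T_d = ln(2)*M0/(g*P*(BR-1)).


Breeding gain G = BR - 1 = 1.249 - 1 = 0.249
Fissile production rate = g * P * G = 0.98 * 2642 * 0.249 = 644.70084 kg/yr
T_d = ln(2) * M0 / (g * P * G)
T_d = ln(2) * 3099 / 644.70084 = 3.3319 yr

3.3319


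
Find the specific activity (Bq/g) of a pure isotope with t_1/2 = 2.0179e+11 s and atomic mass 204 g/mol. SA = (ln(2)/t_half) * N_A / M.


lambda = ln(2) / t_half = ln(2) / 2.0179e+11 = 3.434993e-12 /s
SA = lambda * N_A / M
SA = 3.434993e-12 * 6.022e23 / 204
SA = 1.0140e+10 Bq/g

1.0140e+10


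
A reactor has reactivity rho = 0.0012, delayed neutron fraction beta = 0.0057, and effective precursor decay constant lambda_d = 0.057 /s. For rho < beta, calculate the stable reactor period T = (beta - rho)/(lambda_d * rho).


T = (beta - rho) / (lambda_d * rho)
T = (0.0057 - 0.0012) / (0.057 * 0.0012)
T = 65.789 s

65.789


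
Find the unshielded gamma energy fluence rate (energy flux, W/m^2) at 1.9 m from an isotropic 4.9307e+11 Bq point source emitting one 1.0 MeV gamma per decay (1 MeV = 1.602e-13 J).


psi = A * E * 1.602e-13 / (4*pi*r^2)
psi = 4.9307e+11 * 1.0 * 1.602e-13 / (4*pi*1.9^2)
psi = 0.0017412 W/m^2

0.0017412


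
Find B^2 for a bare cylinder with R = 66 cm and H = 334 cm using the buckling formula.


B^2 = (2.405/R)^2 + (pi/H)^2
B^2 = (2.405/66)^2 + (pi/334)^2
B^2 = 0.0014163 /cm^2

0.0014163


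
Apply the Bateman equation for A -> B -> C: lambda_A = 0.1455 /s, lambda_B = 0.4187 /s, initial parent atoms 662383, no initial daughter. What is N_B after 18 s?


N_B(t) = lambda_A * N_A0 / (lambda_B - lambda_A) * [exp(-lambda_A*t) - exp(-lambda_B*t)]
exp(-0.1455*18) = 0.07287570; exp(-0.4187*18) = 5.332074e-04
N_B = 0.1455 * 662383 / (0.4187 - 0.1455) * (0.07287570 - 5.332074e-04)
N_B = 25520

25520


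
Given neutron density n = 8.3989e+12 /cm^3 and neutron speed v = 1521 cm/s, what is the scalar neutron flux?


phi = n * v
phi = 8.3989e+12 * 1521
phi = 1.2775e+16 /cm^2/s

1.2775e+16


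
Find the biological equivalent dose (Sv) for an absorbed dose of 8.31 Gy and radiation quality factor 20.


H = D * Q
H = 8.31 * 20
H = 166.20 Sv

166.20


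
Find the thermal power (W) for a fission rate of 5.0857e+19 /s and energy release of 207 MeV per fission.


P = fission_rate * E_MeV * 1.602e-13
P = 5.0857e+19 * 207 * 1.602e-13
P = 1.6865e+09 W

1.6865e+09


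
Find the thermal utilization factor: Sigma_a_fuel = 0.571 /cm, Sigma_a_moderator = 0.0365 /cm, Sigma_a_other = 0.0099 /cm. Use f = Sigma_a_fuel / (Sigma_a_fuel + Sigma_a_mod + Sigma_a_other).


f = Sigma_a_fuel / (Sigma_a_fuel + Sigma_a_mod + Sigma_a_other)
f = 0.571 / (0.571 + 0.0365 + 0.0099)
f = 0.92485

0.92485


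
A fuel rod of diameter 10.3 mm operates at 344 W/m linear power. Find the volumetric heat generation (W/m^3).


r = D / 2 / 1000 = 10.3 / 2 / 1000 = 0.00515 m
q''' = q' / (pi * r^2)
q''' = 344 / (pi * 0.00515^2)
q''' = 4.1285e+06 W/m^3

4.1285e+06


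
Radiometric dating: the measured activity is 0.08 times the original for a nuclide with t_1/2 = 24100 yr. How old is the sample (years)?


lambda = ln(2) / t_half = ln(2) / 24100 = 2.876129e-05 /yr
t = -ln(A/A0) / lambda
t = -ln(0.08) / 2.876129e-05
t = 87817 yr

87817


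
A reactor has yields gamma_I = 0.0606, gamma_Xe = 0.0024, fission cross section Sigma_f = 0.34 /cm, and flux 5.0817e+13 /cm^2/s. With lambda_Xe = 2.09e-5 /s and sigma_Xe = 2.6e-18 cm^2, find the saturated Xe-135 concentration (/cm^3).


Xe_eq = (gamma_I + gamma_Xe) * Sigma_f * phi / (lambda_Xe + sigma_Xe * phi)
Numerator = (0.0606 + 0.0024) * 0.34 * 5.0817e+13 = 1.088500e+12
Denominator = 2.09e-5 + 2.6e-18 * 5.0817e+13 = 1.530242e-04
Xe_eq = 1.088500e+12 / 1.530242e-04 = 7.1133e+15 /cm^3

7.1133e+15


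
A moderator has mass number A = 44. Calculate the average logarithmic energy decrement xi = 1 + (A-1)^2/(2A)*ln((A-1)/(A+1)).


xi = 1 + (A-1)^2/(2A) * ln((A-1)/(A+1))
xi = 1 + (44-1)^2/(2*44) * ln((44-1)/(44 +1))
xi = 0.044774

0.044774


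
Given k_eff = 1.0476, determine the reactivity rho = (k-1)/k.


rho = (k_eff - 1) / k_eff
rho = (1.0476 - 1) / 1.0476
rho = 0.045437

0.045437


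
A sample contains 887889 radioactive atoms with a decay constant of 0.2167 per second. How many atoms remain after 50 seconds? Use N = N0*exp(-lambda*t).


N = N0 * exp(-lambda * t)
N = 887889 * exp(-0.2167 * 50)
N = 17.490

17.490


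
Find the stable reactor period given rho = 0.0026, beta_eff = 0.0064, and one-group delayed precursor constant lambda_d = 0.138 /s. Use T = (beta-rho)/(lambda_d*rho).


T = (beta - rho) / (lambda_d * rho)
T = (0.0064 - 0.0026) / (0.138 * 0.0026)
T = 10.591 s

10.591


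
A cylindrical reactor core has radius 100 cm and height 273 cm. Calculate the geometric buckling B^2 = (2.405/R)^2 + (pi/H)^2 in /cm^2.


B^2 = (2.405/R)^2 + (pi/H)^2
B^2 = (2.405/100)^2 + (pi/273)^2
B^2 = 7.1083e-04 /cm^2

7.1083e-04


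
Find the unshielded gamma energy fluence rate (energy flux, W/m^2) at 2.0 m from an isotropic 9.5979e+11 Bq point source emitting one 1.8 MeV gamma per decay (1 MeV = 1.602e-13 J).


psi = A * E * 1.602e-13 / (4*pi*r^2)
psi = 9.5979e+11 * 1.8 * 1.602e-13 / (4*pi*2.0^2)
psi = 0.0055061 W/m^2

0.0055061


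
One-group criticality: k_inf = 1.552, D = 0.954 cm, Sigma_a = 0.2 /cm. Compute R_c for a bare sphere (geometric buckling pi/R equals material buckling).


L^2 = D / Sigma_a = 0.954 / 0.2 = 4.770000 cm^2
B_m^2 = (k_inf - 1) / L^2 = (1.552 - 1) / 4.770000 = 0.1157233 /cm^2
For a bare sphere: B_g = pi/R, so R_c = pi / sqrt(B_m^2)
R_c = pi / sqrt(0.1157233) = 9.2351 cm

9.2351


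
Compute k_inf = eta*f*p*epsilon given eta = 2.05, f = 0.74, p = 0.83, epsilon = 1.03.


k_inf = eta * f * p * epsilon
k_inf = 2.05 * 0.74 * 0.83 * 1.03
k_inf = 1.2969

1.2969


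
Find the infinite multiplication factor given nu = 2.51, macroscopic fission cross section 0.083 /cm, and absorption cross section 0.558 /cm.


k_inf = nu * Sigma_f / Sigma_a
k_inf = 2.51 * 0.083 / 0.558
k_inf = 0.37335

0.37335


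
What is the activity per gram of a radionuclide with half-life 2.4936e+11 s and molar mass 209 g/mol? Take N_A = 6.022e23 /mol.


lambda = ln(2) / t_half = ln(2) / 2.4936e+11 = 2.779705e-12 /s
SA = lambda * N_A / M
SA = 2.779705e-12 * 6.022e23 / 209
SA = 8.0093e+09 Bq/g

8.0093e+09


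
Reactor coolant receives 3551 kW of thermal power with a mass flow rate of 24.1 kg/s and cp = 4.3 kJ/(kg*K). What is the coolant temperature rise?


dT = Q / (m_dot * cp)
dT = 3551 / (24.1 * 4.3)
dT = 34.266 C

34.266


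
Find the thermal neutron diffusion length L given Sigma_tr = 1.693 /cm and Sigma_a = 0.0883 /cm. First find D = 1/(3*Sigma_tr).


D = 1 / (3 * Sigma_tr) = 1 / (3 * 1.693) = 0.1968892 cm
L = sqrt(D / Sigma_a)
L = sqrt(0.1968892 / 0.0883)
L = 1.4932 cm

1.4932


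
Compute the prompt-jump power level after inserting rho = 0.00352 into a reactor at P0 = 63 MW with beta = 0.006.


P1/P0 = beta / (beta - rho)
P1/P0 = 0.006 / (0.006 - 0.00352) = 2.419355
P1 = 63 * 2.419355 = 152.42 MW

152.42


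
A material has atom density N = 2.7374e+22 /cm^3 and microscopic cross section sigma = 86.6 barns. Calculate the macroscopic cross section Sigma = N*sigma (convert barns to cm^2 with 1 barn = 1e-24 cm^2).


Sigma = N * sigma_barns * 1e-24
Sigma = 2.7374e+22 * 86.6 * 1e-24
Sigma = 2.3706 /cm

2.3706


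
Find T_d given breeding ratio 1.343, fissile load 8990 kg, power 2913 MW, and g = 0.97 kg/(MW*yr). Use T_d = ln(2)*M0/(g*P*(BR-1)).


Breeding gain G = BR - 1 = 1.343 - 1 = 0.343
Fissile production rate = g * P * G = 0.97 * 2913 * 0.343 = 969.18423 kg/yr
T_d = ln(2) * M0 / (g * P * G)
T_d = ln(2) * 8990 / 969.18423 = 6.4295 yr

6.4295


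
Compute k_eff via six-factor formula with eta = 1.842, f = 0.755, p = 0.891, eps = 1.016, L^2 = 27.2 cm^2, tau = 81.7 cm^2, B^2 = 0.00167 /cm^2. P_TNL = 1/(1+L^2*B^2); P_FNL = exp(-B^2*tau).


k_inf = eta*f*p*eps = 1.842*0.755*0.891*1.016 = 1.258949
P_TNL = 1/(1 + L^2*B^2) = 1/(1 + 27.2*0.00167) = 0.9565497
P_FNL = exp(-B^2*tau) = exp(-0.00167*81.7) = 0.8724595
k_eff = k_inf * P_TNL * P_FNL = 1.258949 * 0.9565497 * 0.8724595
k_eff = 1.0507

1.0507


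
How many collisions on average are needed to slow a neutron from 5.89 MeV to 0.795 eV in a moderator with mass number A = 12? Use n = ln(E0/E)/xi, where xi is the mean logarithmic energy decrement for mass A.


xi = 1 + (A-1)^2/(2A)*ln((A-1)/(A+1)) = 0.1577690 (for A = 12)
n = ln(E0/E) / xi
n = ln(5.89e6 / 0.795) / 0.1577690
n = ln(7.408805e+06) / 0.1577690 = 100.26

100.26


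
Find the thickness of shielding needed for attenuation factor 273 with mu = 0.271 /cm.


x = ln(factor) / mu
x = ln(273) / 0.271
x = 20.699 cm

20.699


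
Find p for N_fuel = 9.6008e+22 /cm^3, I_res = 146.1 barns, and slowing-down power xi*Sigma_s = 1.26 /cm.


p = exp(-N * I * 1e-24 / (xi*Sigma_s))
p = exp(-9.6008e+22 * 146.1 * 1e-24 / 1.26)
p = 1.4631e-05

1.4631e-05


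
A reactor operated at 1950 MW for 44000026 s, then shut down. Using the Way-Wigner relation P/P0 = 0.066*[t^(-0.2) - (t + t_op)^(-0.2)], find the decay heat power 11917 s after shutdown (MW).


P/P0 = 0.066 * [t^(-0.2) - (t + t_op)^(-0.2)]
P/P0 = 0.066 * [11917^(-0.2) - (11917 + 44000026)^(-0.2)]
P/P0 = 0.066 * [0.1530265 - 0.02959960] = 0.008146175
P = 1950 * 0.008146175 = 15.885 MW

15.885


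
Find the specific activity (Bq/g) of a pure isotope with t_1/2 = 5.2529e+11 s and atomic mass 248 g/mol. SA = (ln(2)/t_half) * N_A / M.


lambda = ln(2) / t_half = ln(2) / 5.2529e+11 = 1.319551e-12 /s
SA = lambda * N_A / M
SA = 1.319551e-12 * 6.022e23 / 248
SA = 3.2042e+09 Bq/g

3.2042e+09


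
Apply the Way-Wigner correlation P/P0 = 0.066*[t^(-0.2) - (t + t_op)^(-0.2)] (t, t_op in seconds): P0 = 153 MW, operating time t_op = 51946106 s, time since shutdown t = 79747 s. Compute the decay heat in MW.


P/P0 = 0.066 * [t^(-0.2) - (t + t_op)^(-0.2)]
P/P0 = 0.066 * [79747^(-0.2) - (79747 + 51946106)^(-0.2)]
P/P0 = 0.066 * [0.1046302 - 0.02862570] = 0.005016297
P = 153 * 0.005016297 = 0.76749 MW

0.76749


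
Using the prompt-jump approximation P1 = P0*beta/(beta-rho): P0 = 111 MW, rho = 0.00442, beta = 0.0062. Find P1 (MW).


P1/P0 = beta / (beta - rho)
P1/P0 = 0.0062 / (0.0062 - 0.00442) = 3.483146
P1 = 111 * 3.483146 = 386.63 MW

386.63


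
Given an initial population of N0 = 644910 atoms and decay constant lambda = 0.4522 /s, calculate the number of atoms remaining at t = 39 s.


N = N0 * exp(-lambda * t)
N = 644910 * exp(-0.4522 * 39)
N = 0.014137

0.014137


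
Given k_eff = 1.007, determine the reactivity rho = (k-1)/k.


rho = (k_eff - 1) / k_eff
rho = (1.007 - 1) / 1.007
rho = 0.0069513

0.0069513


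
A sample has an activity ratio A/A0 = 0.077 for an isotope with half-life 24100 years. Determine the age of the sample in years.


lambda = ln(2) / t_half = ln(2) / 24100 = 2.876129e-05 /yr
t = -ln(A/A0) / lambda
t = -ln(0.077) / 2.876129e-05
t = 89146 yr

89146


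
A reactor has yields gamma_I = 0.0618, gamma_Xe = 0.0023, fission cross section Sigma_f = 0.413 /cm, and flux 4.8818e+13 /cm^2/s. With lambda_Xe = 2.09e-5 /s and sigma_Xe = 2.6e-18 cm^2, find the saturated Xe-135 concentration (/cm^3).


Xe_eq = (gamma_I + gamma_Xe) * Sigma_f * phi / (lambda_Xe + sigma_Xe * phi)
Numerator = (0.0618 + 0.0023) * 0.413 * 4.8818e+13 = 1.292374e+12
Denominator = 2.09e-5 + 2.6e-18 * 4.8818e+13 = 1.478268e-04
Xe_eq = 1.292374e+12 / 1.478268e-04 = 8.7425e+15 /cm^3

8.7425e+15


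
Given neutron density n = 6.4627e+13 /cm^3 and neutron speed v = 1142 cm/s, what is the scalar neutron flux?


phi = n * v
phi = 6.4627e+13 * 1142
phi = 7.3804e+16 /cm^2/s

7.3804e+16


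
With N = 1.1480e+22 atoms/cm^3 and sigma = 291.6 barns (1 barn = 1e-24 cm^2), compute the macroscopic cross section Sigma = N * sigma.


Sigma = N * sigma_barns * 1e-24
Sigma = 1.1480e+22 * 291.6 * 1e-24
Sigma = 3.3476 /cm

3.3476


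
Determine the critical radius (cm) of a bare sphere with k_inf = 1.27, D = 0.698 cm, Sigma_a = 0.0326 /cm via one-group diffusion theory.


L^2 = D / Sigma_a = 0.698 / 0.0326 = 21.41104 cm^2
B_m^2 = (k_inf - 1) / L^2 = (1.27 - 1) / 21.41104 = 0.01261032 /cm^2
For a bare sphere: B_g = pi/R, so R_c = pi / sqrt(B_m^2)
R_c = pi / sqrt(0.01261032) = 27.976 cm

27.976


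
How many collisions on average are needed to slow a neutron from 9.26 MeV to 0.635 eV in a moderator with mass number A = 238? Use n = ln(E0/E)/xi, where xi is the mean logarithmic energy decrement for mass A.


xi = 1 + (A-1)^2/(2A)*ln((A-1)/(A+1)) = 0.008379872 (for A = 238)
n = ln(E0/E) / xi
n = ln(9.26e6 / 0.635) / 0.008379872
n = ln(1.458268e+07) / 0.008379872 = 1968.4

1968.4


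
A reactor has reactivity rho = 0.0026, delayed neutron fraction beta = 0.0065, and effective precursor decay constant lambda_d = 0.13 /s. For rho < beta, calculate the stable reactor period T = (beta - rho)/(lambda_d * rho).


T = (beta - rho) / (lambda_d * rho)
T = (0.0065 - 0.0026) / (0.13 * 0.0026)
T = 11.538 s

11.538


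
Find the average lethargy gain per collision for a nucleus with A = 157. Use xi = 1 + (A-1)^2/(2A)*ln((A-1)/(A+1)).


xi = 1 + (A-1)^2/(2A) * ln((A-1)/(A+1))
xi = 1 + (157-1)^2/(2*157) * ln((157-1)/(157 +1))
xi = 0.012685

0.012685


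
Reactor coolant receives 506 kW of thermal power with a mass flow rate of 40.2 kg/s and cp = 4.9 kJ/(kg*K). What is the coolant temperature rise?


dT = Q / (m_dot * cp)
dT = 506 / (40.2 * 4.9)
dT = 2.5688 C

2.5688


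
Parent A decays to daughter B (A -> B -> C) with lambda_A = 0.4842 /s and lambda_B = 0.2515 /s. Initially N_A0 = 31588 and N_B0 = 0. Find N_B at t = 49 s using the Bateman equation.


N_B(t) = lambda_A * N_A0 / (lambda_B - lambda_A) * [exp(-lambda_A*t) - exp(-lambda_B*t)]
exp(-0.4842*49) = 4.966106e-11; exp(-0.2515*49) = 4.446026e-06
N_B = 0.4842 * 31588 / (0.2515 - 0.4842) * (4.966106e-11 - 4.446026e-06)
N_B = 0.29223

0.29223


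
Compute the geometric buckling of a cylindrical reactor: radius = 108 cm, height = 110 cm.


B^2 = (2.405/R)^2 + (pi/H)^2
B^2 = (2.405/108)^2 + (pi/110)^2
B^2 = 0.0013116 /cm^2

0.0013116


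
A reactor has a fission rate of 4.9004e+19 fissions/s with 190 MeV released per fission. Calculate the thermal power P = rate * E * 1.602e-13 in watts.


P = fission_rate * E_MeV * 1.602e-13
P = 4.9004e+19 * 190 * 1.602e-13
P = 1.4916e+09 W

1.4916e+09


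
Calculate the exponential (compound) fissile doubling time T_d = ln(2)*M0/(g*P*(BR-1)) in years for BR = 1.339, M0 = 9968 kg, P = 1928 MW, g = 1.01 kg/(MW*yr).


Breeding gain G = BR - 1 = 1.339 - 1 = 0.339
Fissile production rate = g * P * G = 1.01 * 1928 * 0.339 = 660.12792 kg/yr
T_d = ln(2) * M0 / (g * P * G)
T_d = ln(2) * 9968 / 660.12792 = 10.467 yr

10.467


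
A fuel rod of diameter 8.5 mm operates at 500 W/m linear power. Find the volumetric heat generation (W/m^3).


r = D / 2 / 1000 = 8.5 / 2 / 1000 = 0.00425 m
q''' = q' / (pi * r^2)
q''' = 500 / (pi * 0.00425^2)
q''' = 8.8113e+06 W/m^3

8.8113e+06


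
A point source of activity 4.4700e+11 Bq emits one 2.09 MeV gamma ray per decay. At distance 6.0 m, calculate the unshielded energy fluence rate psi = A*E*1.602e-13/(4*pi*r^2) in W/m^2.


psi = A * E * 1.602e-13 / (4*pi*r^2)
psi = 4.4700e+11 * 2.09 * 1.602e-13 / (4*pi*6.0^2)
psi = 3.3083e-04 W/m^2

3.3083e-04


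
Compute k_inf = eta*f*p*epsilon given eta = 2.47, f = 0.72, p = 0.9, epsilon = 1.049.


k_inf = eta * f * p * epsilon
k_inf = 2.47 * 0.72 * 0.9 * 1.049
k_inf = 1.6790

1.6790


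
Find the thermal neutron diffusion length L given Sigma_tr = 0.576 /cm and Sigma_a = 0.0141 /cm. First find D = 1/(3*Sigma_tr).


D = 1 / (3 * Sigma_tr) = 1 / (3 * 0.576) = 0.5787037 cm
L = sqrt(D / Sigma_a)
L = sqrt(0.5787037 / 0.0141)
L = 6.4065 cm

6.4065


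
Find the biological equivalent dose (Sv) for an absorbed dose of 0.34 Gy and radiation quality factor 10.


H = D * Q
H = 0.34 * 10
H = 3.4000 Sv

3.4000


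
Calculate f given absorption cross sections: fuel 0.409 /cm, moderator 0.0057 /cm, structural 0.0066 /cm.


f = Sigma_a_fuel / (Sigma_a_fuel + Sigma_a_mod + Sigma_a_other)
f = 0.409 / (0.409 + 0.0057 + 0.0066)
f = 0.97080

0.97080


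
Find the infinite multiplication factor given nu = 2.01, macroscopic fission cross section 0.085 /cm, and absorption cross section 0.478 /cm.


k_inf = nu * Sigma_f / Sigma_a
k_inf = 2.01 * 0.085 / 0.478
k_inf = 0.35743

0.35743


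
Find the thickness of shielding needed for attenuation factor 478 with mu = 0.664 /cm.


x = ln(factor) / mu
x = ln(478) / 0.664
x = 9.2916 cm

9.2916


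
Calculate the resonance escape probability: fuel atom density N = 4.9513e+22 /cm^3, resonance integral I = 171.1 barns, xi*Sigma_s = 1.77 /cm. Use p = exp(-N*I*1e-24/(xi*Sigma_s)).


p = exp(-N * I * 1e-24 / (xi*Sigma_s))
p = exp(-4.9513e+22 * 171.1 * 1e-24 / 1.77)
p = 0.0083436

0.0083436


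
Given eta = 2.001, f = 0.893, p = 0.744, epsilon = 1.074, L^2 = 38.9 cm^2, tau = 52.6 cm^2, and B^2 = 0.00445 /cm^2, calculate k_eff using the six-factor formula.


k_inf = eta*f*p*eps = 2.001*0.893*0.744*1.074 = 1.427828
P_TNL = 1/(1 + L^2*B^2) = 1/(1 + 38.9*0.00445) = 0.8524386
P_FNL = exp(-B^2*tau) = exp(-0.00445*52.6) = 0.7913064
k_eff = k_inf * P_TNL * P_FNL = 1.427828 * 0.8524386 * 0.7913064
k_eff = 0.96313

0.96313


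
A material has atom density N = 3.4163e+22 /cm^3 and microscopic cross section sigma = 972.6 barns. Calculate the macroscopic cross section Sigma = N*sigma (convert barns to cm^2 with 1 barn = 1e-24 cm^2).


Sigma = N * sigma_barns * 1e-24
Sigma = 3.4163e+22 * 972.6 * 1e-24
Sigma = 33.227 /cm

33.227


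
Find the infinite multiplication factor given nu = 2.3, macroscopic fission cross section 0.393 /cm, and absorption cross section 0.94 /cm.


k_inf = nu * Sigma_f / Sigma_a
k_inf = 2.3 * 0.393 / 0.94
k_inf = 0.96160

0.96160


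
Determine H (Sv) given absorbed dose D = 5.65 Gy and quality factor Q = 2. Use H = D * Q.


H = D * Q
H = 5.65 * 2
H = 11.300 Sv

11.300


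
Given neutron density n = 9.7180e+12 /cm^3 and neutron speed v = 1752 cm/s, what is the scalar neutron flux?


phi = n * v
phi = 9.7180e+12 * 1752
phi = 1.7026e+16 /cm^2/s

1.7026e+16


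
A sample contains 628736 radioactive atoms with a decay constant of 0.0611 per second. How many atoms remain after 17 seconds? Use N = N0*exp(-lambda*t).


N = N0 * exp(-lambda * t)
N = 628736 * exp(-0.0611 * 17)
N = 222519

222519


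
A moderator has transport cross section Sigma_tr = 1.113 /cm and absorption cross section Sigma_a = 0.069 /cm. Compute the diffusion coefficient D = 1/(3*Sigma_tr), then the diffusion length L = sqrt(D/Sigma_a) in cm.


D = 1 / (3 * Sigma_tr) = 1 / (3 * 1.113) = 0.2994909 cm
L = sqrt(D / Sigma_a)
L = sqrt(0.2994909 / 0.069)
L = 2.0834 cm

2.0834


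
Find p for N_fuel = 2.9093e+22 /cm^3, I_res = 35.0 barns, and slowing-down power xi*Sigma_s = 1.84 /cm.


p = exp(-N * I * 1e-24 / (xi*Sigma_s))
p = exp(-2.9093e+22 * 35.0 * 1e-24 / 1.84)
p = 0.57499

0.57499


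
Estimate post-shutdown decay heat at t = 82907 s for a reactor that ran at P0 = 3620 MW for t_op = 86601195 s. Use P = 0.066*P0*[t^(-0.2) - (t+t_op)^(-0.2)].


P/P0 = 0.066 * [t^(-0.2) - (t + t_op)^(-0.2)]
P/P0 = 0.066 * [82907^(-0.2) - (82907 + 86601195)^(-0.2)]
P/P0 = 0.066 * [0.1038202 - 0.02584712] = 0.005146223
P = 3620 * 0.005146223 = 18.629 MW

18.629


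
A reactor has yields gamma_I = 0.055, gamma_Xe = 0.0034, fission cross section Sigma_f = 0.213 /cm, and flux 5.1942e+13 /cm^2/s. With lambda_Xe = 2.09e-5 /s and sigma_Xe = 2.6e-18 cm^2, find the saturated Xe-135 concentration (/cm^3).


Xe_eq = (gamma_I + gamma_Xe) * Sigma_f * phi / (lambda_Xe + sigma_Xe * phi)
Numerator = (0.055 + 0.0034) * 0.213 * 5.1942e+13 = 6.461169e+11
Denominator = 2.09e-5 + 2.6e-18 * 5.1942e+13 = 1.559492e-04
Xe_eq = 6.461169e+11 / 1.559492e-04 = 4.1431e+15 /cm^3

4.1431e+15


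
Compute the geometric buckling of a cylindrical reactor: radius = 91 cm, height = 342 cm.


B^2 = (2.405/R)^2 + (pi/H)^2
B^2 = (2.405/91)^2 + (pi/342)^2
B^2 = 7.8285e-04 /cm^2

7.8285e-04


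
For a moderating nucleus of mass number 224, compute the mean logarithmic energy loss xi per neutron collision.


xi = 1 + (A-1)^2/(2A) * ln((A-1)/(A+1))
xi = 1 + (224-1)^2/(2*224) * ln((224-1)/(224 +1))
xi = 0.0089021

0.0089021


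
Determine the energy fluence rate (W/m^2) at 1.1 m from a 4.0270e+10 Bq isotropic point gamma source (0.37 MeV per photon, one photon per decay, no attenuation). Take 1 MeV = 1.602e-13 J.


psi = A * E * 1.602e-13 / (4*pi*r^2)
psi = 4.0270e+10 * 0.37 * 1.602e-13 / (4*pi*1.1^2)
psi = 1.5698e-04 W/m^2

1.5698e-04


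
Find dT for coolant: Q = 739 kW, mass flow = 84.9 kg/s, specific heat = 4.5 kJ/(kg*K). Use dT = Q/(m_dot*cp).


dT = Q / (m_dot * cp)
dT = 739 / (84.9 * 4.5)
dT = 1.9343 C

1.9343


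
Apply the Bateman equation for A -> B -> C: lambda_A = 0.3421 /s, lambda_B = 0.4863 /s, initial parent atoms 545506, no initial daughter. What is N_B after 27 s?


N_B(t) = lambda_A * N_A0 / (lambda_B - lambda_A) * [exp(-lambda_A*t) - exp(-lambda_B*t)]
exp(-0.3421*27) = 9.739848e-05; exp(-0.4863*27) = 1.984586e-06
N_B = 0.3421 * 545506 / (0.4863 - 0.3421) * (9.739848e-05 - 1.984586e-06)
N_B = 123.48

123.48


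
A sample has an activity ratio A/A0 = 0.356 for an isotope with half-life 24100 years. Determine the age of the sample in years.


lambda = ln(2) / t_half = ln(2) / 24100 = 2.876129e-05 /yr
t = -ln(A/A0) / lambda
t = -ln(0.356) / 2.876129e-05
t = 35910 yr

35910


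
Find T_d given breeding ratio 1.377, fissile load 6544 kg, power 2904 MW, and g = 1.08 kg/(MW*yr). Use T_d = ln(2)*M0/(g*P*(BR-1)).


Breeding gain G = BR - 1 = 1.377 - 1 = 0.377
Fissile production rate = g * P * G = 1.08 * 2904 * 0.377 = 1182.39264 kg/yr
T_d = ln(2) * M0 / (g * P * G)
T_d = ln(2) * 6544 / 1182.39264 = 3.8363 yr

3.8363


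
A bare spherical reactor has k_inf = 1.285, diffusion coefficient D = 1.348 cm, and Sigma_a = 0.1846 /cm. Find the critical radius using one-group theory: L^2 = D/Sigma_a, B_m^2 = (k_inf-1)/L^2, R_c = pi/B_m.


L^2 = D / Sigma_a = 1.348 / 0.1846 = 7.302275 cm^2
B_m^2 = (k_inf - 1) / L^2 = (1.285 - 1) / 7.302275 = 0.03902893 /cm^2
For a bare sphere: B_g = pi/R, so R_c = pi / sqrt(B_m^2)
R_c = pi / sqrt(0.03902893) = 15.902 cm

15.902


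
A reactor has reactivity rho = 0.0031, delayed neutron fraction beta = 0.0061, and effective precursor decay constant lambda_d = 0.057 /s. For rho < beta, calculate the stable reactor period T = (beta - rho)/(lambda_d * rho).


T = (beta - rho) / (lambda_d * rho)
T = (0.0061 - 0.0031) / (0.057 * 0.0031)
T = 16.978 s

16.978


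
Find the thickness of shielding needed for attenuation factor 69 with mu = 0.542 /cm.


x = ln(factor) / mu
x = ln(69) / 0.542
x = 7.8120 cm

7.8120


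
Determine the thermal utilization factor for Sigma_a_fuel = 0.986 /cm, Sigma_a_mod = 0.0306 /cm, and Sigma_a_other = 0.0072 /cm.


f = Sigma_a_fuel / (Sigma_a_fuel + Sigma_a_mod + Sigma_a_other)
f = 0.986 / (0.986 + 0.0306 + 0.0072)
f = 0.96308

0.96308


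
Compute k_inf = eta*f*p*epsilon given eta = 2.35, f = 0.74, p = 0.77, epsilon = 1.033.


k_inf = eta * f * p * epsilon
k_inf = 2.35 * 0.74 * 0.77 * 1.033
k_inf = 1.3832

1.3832


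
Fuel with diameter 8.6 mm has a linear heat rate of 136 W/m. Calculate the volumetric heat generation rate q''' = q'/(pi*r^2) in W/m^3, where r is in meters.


r = D / 2 / 1000 = 8.6 / 2 / 1000 = 0.0043 m
q''' = q' / (pi * r^2)
q''' = 136 / (pi * 0.0043^2)
q''' = 2.3413e+06 W/m^3

2.3413e+06


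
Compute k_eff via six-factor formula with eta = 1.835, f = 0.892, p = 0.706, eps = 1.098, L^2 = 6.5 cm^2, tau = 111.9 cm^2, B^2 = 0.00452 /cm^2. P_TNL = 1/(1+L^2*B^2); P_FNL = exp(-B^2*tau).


k_inf = eta*f*p*eps = 1.835*0.892*0.706*1.098 = 1.268843
P_TNL = 1/(1 + L^2*B^2) = 1/(1 + 6.5*0.00452) = 0.9714585
P_FNL = exp(-B^2*tau) = exp(-0.00452*111.9) = 0.6030302
k_eff = k_inf * P_TNL * P_FNL = 1.268843 * 0.9714585 * 0.6030302
k_eff = 0.74331

0.74331


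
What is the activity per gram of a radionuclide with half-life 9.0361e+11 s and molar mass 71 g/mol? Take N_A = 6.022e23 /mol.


lambda = ln(2) / t_half = ln(2) / 9.0361e+11 = 7.670867e-13 /s
SA = lambda * N_A / M
SA = 7.670867e-13 * 6.022e23 / 71
SA = 6.5062e+09 Bq/g

6.5062e+09


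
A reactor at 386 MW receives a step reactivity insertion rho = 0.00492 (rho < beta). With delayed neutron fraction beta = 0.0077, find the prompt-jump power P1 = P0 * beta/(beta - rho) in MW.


P1/P0 = beta / (beta - rho)
P1/P0 = 0.0077 / (0.0077 - 0.00492) = 2.769784
P1 = 386 * 2.769784 = 1069.1 MW

1069.1


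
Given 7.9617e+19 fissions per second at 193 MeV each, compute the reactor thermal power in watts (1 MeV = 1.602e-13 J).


P = fission_rate * E_MeV * 1.602e-13
P = 7.9617e+19 * 193 * 1.602e-13
P = 2.4616e+09 W

2.4616e+09


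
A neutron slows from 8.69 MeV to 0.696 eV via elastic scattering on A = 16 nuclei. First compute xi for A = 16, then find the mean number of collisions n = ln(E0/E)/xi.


xi = 1 + (A-1)^2/(2A)*ln((A-1)/(A+1)) = 0.1199467 (for A = 16)
n = ln(E0/E) / xi
n = ln(8.69e6 / 0.696) / 0.1199467
n = ln(1.248563e+07) / 0.1199467 = 136.23

136.23


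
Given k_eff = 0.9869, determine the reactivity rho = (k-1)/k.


rho = (k_eff - 1) / k_eff
rho = (0.9869 - 1) / 0.9869
rho = -0.013274

-0.013274


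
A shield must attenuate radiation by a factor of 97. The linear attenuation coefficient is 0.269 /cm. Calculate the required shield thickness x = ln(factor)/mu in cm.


x = ln(factor) / mu
x = ln(97) / 0.269
x = 17.006 cm

17.006


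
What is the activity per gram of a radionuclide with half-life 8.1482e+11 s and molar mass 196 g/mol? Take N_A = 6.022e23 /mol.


lambda = ln(2) / t_half = ln(2) / 8.1482e+11 = 8.506752e-13 /s
SA = lambda * N_A / M
SA = 8.506752e-13 * 6.022e23 / 196
SA = 2.6137e+09 Bq/g

2.6137e+09


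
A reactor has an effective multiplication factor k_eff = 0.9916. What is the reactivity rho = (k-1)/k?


rho = (k_eff - 1) / k_eff
rho = (0.9916 - 1) / 0.9916
rho = -0.0084712

-0.0084712


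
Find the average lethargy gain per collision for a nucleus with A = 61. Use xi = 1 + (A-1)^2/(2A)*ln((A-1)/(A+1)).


xi = 1 + (A-1)^2/(2A) * ln((A-1)/(A+1))
xi = 1 + (61-1)^2/(2*61) * ln((61-1)/(61 +1))
xi = 0.032431

0.032431


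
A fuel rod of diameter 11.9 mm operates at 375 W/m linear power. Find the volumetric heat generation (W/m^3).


r = D / 2 / 1000 = 11.9 / 2 / 1000 = 0.00595 m
q''' = q' / (pi * r^2)
q''' = 375 / (pi * 0.00595^2)
q''' = 3.3717e+06 W/m^3

3.3717e+06


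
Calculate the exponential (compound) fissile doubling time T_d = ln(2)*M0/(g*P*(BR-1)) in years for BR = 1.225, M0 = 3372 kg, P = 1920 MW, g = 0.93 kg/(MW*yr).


Breeding gain G = BR - 1 = 1.225 - 1 = 0.225
Fissile production rate = g * P * G = 0.93 * 1920 * 0.225 = 401.76 kg/yr
T_d = ln(2) * M0 / (g * P * G)
T_d = ln(2) * 3372 / 401.76 = 5.8176 yr

5.8176


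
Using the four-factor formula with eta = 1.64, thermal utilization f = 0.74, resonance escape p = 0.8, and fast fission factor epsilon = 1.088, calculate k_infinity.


k_inf = eta * f * p * epsilon
k_inf = 1.64 * 0.74 * 0.8 * 1.088
k_inf = 1.0563

1.0563


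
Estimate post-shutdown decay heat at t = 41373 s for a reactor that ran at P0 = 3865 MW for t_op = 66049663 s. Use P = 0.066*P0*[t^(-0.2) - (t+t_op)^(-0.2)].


P/P0 = 0.066 * [t^(-0.2) - (t + t_op)^(-0.2)]
P/P0 = 0.066 * [41373^(-0.2) - (41373 + 66049663)^(-0.2)]
P/P0 = 0.066 * [0.1193044 - 0.02728799] = 0.006073083
P = 3865 * 0.006073083 = 23.472 MW

23.472


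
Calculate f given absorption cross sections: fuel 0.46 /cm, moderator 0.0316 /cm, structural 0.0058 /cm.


f = Sigma_a_fuel / (Sigma_a_fuel + Sigma_a_mod + Sigma_a_other)
f = 0.46 / (0.46 + 0.0316 + 0.0058)
f = 0.92481

0.92481


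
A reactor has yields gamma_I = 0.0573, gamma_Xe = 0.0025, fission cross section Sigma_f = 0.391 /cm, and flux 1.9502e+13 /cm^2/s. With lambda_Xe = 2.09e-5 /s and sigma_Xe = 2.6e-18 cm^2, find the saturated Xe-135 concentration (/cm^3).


Xe_eq = (gamma_I + gamma_Xe) * Sigma_f * phi / (lambda_Xe + sigma_Xe * phi)
Numerator = (0.0573 + 0.0025) * 0.391 * 1.9502e+13 = 4.559919e+11
Denominator = 2.09e-5 + 2.6e-18 * 1.9502e+13 = 7.160520e-05
Xe_eq = 4.559919e+11 / 7.160520e-05 = 6.3681e+15 /cm^3

6.3681e+15


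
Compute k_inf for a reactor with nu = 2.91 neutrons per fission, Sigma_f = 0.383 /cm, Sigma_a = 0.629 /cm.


k_inf = nu * Sigma_f / Sigma_a
k_inf = 2.91 * 0.383 / 0.629
k_inf = 1.7719

1.7719


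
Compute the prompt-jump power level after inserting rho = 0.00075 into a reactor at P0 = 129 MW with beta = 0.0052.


P1/P0 = beta / (beta - rho)
P1/P0 = 0.0052 / (0.0052 - 0.00075) = 1.168539
P1 = 129 * 1.168539 = 150.74 MW

150.74


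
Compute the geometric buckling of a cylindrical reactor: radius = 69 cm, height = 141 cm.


B^2 = (2.405/R)^2 + (pi/H)^2
B^2 = (2.405/69)^2 + (pi/141)^2
B^2 = 0.0017113 /cm^2

0.0017113


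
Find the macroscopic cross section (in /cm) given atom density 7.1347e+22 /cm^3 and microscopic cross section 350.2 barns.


Sigma = N * sigma_barns * 1e-24
Sigma = 7.1347e+22 * 350.2 * 1e-24
Sigma = 24.986 /cm

24.986


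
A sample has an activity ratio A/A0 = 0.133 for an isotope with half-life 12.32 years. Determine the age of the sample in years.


lambda = ln(2) / t_half = ln(2) / 12.32 = 0.05626195 /yr
t = -ln(A/A0) / lambda
t = -ln(0.133) / 0.05626195
t = 35.857 yr

35.857


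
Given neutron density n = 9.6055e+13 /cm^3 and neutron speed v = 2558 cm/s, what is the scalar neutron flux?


phi = n * v
phi = 9.6055e+13 * 2558
phi = 2.4571e+17 /cm^2/s

2.4571e+17


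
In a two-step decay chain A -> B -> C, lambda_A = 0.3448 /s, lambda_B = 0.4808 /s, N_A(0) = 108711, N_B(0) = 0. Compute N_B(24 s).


N_B(t) = lambda_A * N_A0 / (lambda_B - lambda_A) * [exp(-lambda_A*t) - exp(-lambda_B*t)]
exp(-0.3448*24) = 2.547571e-04; exp(-0.4808*24) = 9.740676e-06
N_B = 0.3448 * 108711 / (0.4808 - 0.3448) * (2.547571e-04 - 9.740676e-06)
N_B = 67.530

67.530


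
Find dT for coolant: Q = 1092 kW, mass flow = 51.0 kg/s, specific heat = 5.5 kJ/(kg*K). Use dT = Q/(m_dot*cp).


dT = Q / (m_dot * cp)
dT = 1092 / (51.0 * 5.5)
dT = 3.8930 C

3.8930


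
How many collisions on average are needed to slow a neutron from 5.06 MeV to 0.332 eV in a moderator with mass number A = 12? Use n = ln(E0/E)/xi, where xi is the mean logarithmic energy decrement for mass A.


xi = 1 + (A-1)^2/(2A)*ln((A-1)/(A+1)) = 0.1577690 (for A = 12)
n = ln(E0/E) / xi
n = ln(5.06e6 / 0.332) / 0.1577690
n = ln(1.524096e+07) / 0.1577690 = 104.83

104.83
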